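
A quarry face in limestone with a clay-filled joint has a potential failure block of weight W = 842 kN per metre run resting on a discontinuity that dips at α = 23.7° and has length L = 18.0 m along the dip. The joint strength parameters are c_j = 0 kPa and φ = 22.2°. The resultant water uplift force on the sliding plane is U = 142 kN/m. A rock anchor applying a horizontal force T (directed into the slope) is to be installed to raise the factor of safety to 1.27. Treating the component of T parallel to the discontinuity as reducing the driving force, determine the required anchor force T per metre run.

Resolving forces along and normal to the sliding plane, with the horizontal anchor force T adding T·sinα to the effective normal force and T·cosα acting up the plane against the driving force:
FS = [c_jL + (W cosα − U + T sinα) tanφ] / [W sinα − T cosα]
Without the anchor: N' = 629.0 kN/m, driving T_d = 338.4 kN/m, resisting R = 0·18.0 + 629.0·tan22.2° = 256.7 kN/m, FS = 0.76.
Setting FS = 1.27 and solving for T:
1.27·(338.4 − T cos23.7°) = 256.7 + T sin23.7°·tan22.2°
T·(sin23.7°·tan22.2° + 1.27·cos23.7°) = 1.27·338.4 − 256.7
T·(0.4019·0.4081 + 1.27·0.9157) = 429.8 − 256.7 = 173.1
T·1.3269 = 173.1
T = 130.5 kN/m

T = 130 kN/m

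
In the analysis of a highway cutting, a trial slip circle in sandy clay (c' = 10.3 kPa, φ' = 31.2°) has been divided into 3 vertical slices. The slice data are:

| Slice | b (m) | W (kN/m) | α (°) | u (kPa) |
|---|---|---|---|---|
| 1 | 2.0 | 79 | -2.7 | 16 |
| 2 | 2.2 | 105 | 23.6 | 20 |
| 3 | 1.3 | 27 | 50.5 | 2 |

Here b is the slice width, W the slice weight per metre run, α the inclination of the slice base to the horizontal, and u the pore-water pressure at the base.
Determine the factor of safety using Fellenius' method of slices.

Ordinary method of slices: FS = Σ[c'·Δl_i + (W_i cosα_i − u_i·Δl_i)·tanφ'] / Σ W_i sinα_i, with Δl_i = b_i / cosα_i.
Slice 1: Δl = 2.0/cos(-2.7°) = 2.002 m; N'_1 = 79·cos(-2.7°) − 16·2.002 = 46.9; c'Δl = 20.62; W sinα = -3.7
Slice 2: Δl = 2.2/cos23.6° = 2.401 m; N'_2 = 105·cos23.6° − 20·2.401 = 48.2; c'Δl = 24.73; W sinα = 42.0
Slice 3: Δl = 1.3/cos50.5° = 2.044 m; N'_3 = 27·cos50.5° − 2·2.044 = 13.1; c'Δl = 21.05; W sinα = 20.8
Σc'Δl = 66.4 kN/m; ΣN' = 108.2 kN/m; ΣW sinα = 59.1 kN/m
Resisting = 66.4 + 108.2·tan31.2° = 66.4 + 65.5 = 131.9 kN/m
FS = 131.9 / 59.1 = 2.230

FS = 2.23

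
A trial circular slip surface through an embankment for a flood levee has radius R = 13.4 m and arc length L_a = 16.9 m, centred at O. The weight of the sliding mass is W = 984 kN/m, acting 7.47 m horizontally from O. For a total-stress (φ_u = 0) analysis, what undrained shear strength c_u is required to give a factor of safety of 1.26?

FS = c_u·L_a·R / (W·d), so c_u = FS·W·d / (L_a·R).
c_u = 1.26·984·7.47 / (16.90·13.4) = 9261.6 / 226.46 = 40.90 kPa

c_u = 40.9 kPa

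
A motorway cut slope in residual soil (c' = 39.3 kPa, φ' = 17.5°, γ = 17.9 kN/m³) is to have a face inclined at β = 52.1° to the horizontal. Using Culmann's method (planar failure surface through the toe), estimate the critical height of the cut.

H_c = 37.37 m

Culmann's analysis gives the critical failure plane at α_cr = (β + φ')/2 = (52.1 + 17.5)/2 = 34.8°, and the critical height
H_c = (4c'/γ) · sinβ cosφ' / [1 − cos(β − φ')]
    = (4·39.3/17.9) · sin52.1°·cos17.5° / [1 − cos(34.6°)]
    = 8.782 · 0.7891·0.9537 / [1 − 0.8231]
    = 8.782 · 0.7526 / 0.1769
    = 37.37 m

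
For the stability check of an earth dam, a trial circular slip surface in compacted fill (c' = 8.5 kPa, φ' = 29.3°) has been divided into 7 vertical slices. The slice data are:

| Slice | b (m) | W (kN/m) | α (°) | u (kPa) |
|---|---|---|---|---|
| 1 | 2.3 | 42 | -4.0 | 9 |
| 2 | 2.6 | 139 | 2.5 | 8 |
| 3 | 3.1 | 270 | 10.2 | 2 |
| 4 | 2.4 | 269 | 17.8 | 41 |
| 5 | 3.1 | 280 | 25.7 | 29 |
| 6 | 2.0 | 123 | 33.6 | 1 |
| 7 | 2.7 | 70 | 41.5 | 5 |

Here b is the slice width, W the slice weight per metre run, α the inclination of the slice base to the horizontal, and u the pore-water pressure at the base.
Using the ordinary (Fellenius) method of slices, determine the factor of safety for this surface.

FS = 1.74

Ordinary method of slices: FS = Σ[c'·Δl_i + (W_i cosα_i − u_i·Δl_i)·tanφ'] / Σ W_i sinα_i, with Δl_i = b_i / cosα_i.
Slice 1: Δl = 2.3/cos(-4.0°) = 2.306 m; N'_1 = 42·cos(-4.0°) − 9·2.306 = 21.1; c'Δl = 19.60; W sinα = -2.9
Slice 2: Δl = 2.6/cos2.5° = 2.602 m; N'_2 = 139·cos2.5° − 8·2.602 = 118.0; c'Δl = 22.12; W sinα = 6.1
Slice 3: Δl = 3.1/cos10.2° = 3.150 m; N'_3 = 270·cos10.2° − 2·3.150 = 259.4; c'Δl = 26.77; W sinα = 47.8
Slice 4: Δl = 2.4/cos17.8° = 2.521 m; N'_4 = 269·cos17.8° − 41·2.521 = 152.8; c'Δl = 21.43; W sinα = 82.2
Slice 5: Δl = 3.1/cos25.7° = 3.440 m; N'_5 = 280·cos25.7° − 29·3.440 = 152.5; c'Δl = 29.24; W sinα = 121.4
Slice 6: Δl = 2.0/cos33.6° = 2.401 m; N'_6 = 123·cos33.6° − 1·2.401 = 100.0; c'Δl = 20.41; W sinα = 68.1
Slice 7: Δl = 2.7/cos41.5° = 3.605 m; N'_7 = 70·cos41.5° − 5·3.605 = 34.4; c'Δl = 30.64; W sinα = 46.4
Σc'Δl = 170.2 kN/m; ΣN' = 838.4 kN/m; ΣW sinα = 369.1 kN/m
Resisting = 170.2 + 838.4·tan29.3° = 170.2 + 470.5 = 640.7 kN/m
FS = 640.7 / 369.1 = 1.736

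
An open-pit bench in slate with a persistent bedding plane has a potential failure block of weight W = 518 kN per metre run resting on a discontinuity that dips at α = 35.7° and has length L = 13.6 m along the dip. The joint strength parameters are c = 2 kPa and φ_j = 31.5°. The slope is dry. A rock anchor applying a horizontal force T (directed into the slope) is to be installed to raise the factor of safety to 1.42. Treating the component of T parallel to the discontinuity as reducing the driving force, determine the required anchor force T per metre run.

T = 95 kN/m

Resolving forces along and normal to the sliding plane, with the horizontal anchor force T adding T·sinα to the effective normal force and T·cosα acting up the plane against the driving force:
FS = [cL + (W cosα + T sinα) tanφ_j] / [W sinα − T cosα]
Without the anchor: N' = 420.7 kN/m, driving T_d = 302.3 kN/m, resisting R = 2·13.6 + 420.7·tan31.5° = 285.0 kN/m, FS = 0.94.
Setting FS = 1.42 and solving for T:
1.42·(302.3 − T cos35.7°) = 285.0 + T sin35.7°·tan31.5°
T·(sin35.7°·tan31.5° + 1.42·cos35.7°) = 1.42·302.3 − 285.0
T·(0.5835·0.6128 + 1.42·0.8121) = 429.2 − 285.0 = 144.2
T·1.5108 = 144.2
T = 95.5 kN/m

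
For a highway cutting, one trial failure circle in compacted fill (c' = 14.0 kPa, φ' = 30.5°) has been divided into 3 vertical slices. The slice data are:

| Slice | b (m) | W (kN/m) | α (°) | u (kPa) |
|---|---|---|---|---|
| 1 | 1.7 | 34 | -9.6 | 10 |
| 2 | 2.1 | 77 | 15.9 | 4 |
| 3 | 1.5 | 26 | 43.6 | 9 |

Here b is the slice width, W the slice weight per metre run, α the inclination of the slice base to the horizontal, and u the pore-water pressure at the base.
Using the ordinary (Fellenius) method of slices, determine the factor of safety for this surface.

FS = 3.95

Ordinary method of slices: FS = Σ[c'·Δl_i + (W_i cosα_i − u_i·Δl_i)·tanφ'] / Σ W_i sinα_i, with Δl_i = b_i / cosα_i.
Slice 1: Δl = 1.7/cos(-9.6°) = 1.724 m; N'_1 = 34·cos(-9.6°) − 10·1.724 = 16.3; c'Δl = 24.14; W sinα = -5.7
Slice 2: Δl = 2.1/cos15.9° = 2.184 m; N'_2 = 77·cos15.9° − 4·2.184 = 65.3; c'Δl = 30.57; W sinα = 21.1
Slice 3: Δl = 1.5/cos43.6° = 2.071 m; N'_3 = 26·cos43.6° − 9·2.071 = 0.2; c'Δl = 29.00; W sinα = 17.9
Σc'Δl = 83.7 kN/m; ΣN' = 81.8 kN/m; ΣW sinα = 33.4 kN/m
Resisting = 83.7 + 81.8·tan30.5° = 83.7 + 48.2 = 131.9 kN/m
FS = 131.9 / 33.4 = 3.954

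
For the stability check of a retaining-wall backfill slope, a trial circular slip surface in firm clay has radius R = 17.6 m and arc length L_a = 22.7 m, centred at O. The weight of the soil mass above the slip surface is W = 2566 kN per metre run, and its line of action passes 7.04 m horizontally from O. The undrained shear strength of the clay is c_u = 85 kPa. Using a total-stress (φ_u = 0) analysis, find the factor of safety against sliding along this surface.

Taking moments about the centre O, the resisting moment is provided by the undrained shear strength acting along the arc:
M_R = c_u·L_a·R = 85·22.70·17.6 = 33959.2 kN·m/m
M_D = W·d = 2566·7.04 = 18064.6 kN·m/m
FS = M_R / M_D = 33959.2 / 18064.6 = 1.880

FS = 1.88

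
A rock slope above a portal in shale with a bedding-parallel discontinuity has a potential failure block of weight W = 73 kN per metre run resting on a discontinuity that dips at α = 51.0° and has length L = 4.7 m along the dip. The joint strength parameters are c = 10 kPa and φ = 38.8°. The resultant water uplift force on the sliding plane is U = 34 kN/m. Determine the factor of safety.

FS = 1.00

Resolving the block weight along and normal to the plane and applying the Mohr–Coulomb strength on the joint:
N' = W cosα − U = 73·cos51.0° − 34 = 11.9 kN/m
Driving force T = W sinα = 73·sin51.0° = 56.7 kN/m
Resisting force R = c·L + N'·tanφ = 10·4.7 + 11.9·tan38.8° = 47.0 + 9.6 = 56.6 kN/m
FS = R / T = 56.6 / 56.7 = 0.998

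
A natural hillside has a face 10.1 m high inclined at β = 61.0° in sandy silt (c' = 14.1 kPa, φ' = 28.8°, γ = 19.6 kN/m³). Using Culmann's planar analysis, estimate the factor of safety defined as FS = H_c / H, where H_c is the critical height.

H_c = (4c'/γ) · sinβ cosφ' / [1 − cos(β − φ')]
    = (4·14.1/19.6) · sin61.0°·cos28.8° / [1 − cos32.2°]
    = 2.878 · 0.7664 / 0.1538 = 14.34 m
FS = H_c / H = 14.34 / 10.1 = 1.420

FS = 1.42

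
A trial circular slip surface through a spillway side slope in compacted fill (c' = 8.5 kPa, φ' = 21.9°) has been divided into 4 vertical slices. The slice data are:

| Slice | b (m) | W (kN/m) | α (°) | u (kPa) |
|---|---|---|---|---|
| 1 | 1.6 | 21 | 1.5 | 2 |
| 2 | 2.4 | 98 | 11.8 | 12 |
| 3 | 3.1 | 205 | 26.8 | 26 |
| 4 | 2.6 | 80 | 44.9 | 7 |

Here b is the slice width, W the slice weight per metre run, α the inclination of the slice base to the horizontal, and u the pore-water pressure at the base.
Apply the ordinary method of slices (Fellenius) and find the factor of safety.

Ordinary method of slices: FS = Σ[c'·Δl_i + (W_i cosα_i − u_i·Δl_i)·tanφ'] / Σ W_i sinα_i, with Δl_i = b_i / cosα_i.
Slice 1: Δl = 1.6/cos1.5° = 1.601 m; N'_1 = 21·cos1.5° − 2·1.601 = 17.8; c'Δl = 13.60; W sinα = 0.5
Slice 2: Δl = 2.4/cos11.8° = 2.452 m; N'_2 = 98·cos11.8° − 12·2.452 = 66.5; c'Δl = 20.84; W sinα = 20.0
Slice 3: Δl = 3.1/cos26.8° = 3.473 m; N'_3 = 205·cos26.8° − 26·3.473 = 92.7; c'Δl = 29.52; W sinα = 92.4
Slice 4: Δl = 2.6/cos44.9° = 3.671 m; N'_4 = 80·cos44.9° − 7·3.671 = 31.0; c'Δl = 31.20; W sinα = 56.5
Σc'Δl = 95.2 kN/m; ΣN' = 208.0 kN/m; ΣW sinα = 169.5 kN/m
Resisting = 95.2 + 208.0·tan21.9° = 95.2 + 83.6 = 178.8 kN/m
FS = 178.8 / 169.5 = 1.055

FS = 1.05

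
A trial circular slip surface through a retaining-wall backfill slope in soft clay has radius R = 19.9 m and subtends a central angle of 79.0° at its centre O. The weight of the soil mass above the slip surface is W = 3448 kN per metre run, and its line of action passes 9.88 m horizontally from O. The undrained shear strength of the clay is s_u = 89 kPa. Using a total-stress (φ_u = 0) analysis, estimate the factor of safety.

Taking moments about the centre O, the resisting moment is provided by the undrained shear strength acting along the arc:
Arc length L_a = R·θ = 19.9·(79.0°·π/180) = 19.9·1.3788 = 27.44 m
M_R = s_u·L_a·R = 89·27.44·19.9 = 48596.0 kN·m/m
M_D = W·d = 3448·9.88 = 34066.2 kN·m/m
FS = M_R / M_D = 48596.0 / 34066.2 = 1.427

FS = 1.43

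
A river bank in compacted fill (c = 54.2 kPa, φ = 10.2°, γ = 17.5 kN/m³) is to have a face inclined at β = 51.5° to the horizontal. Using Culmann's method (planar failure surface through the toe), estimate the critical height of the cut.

H_c = 38.36 m

Culmann's analysis gives the critical failure plane at α_cr = (β + φ)/2 = (51.5 + 10.2)/2 = 30.9°, and the critical height
H_c = (4c/γ) · sinβ cosφ / [1 − cos(β − φ)]
    = (4·54.2/17.5) · sin51.5°·cos10.2° / [1 − cos(41.3°)]
    = 12.389 · 0.7826·0.9842 / [1 − 0.7513]
    = 12.389 · 0.7702 / 0.2487
    = 38.36 m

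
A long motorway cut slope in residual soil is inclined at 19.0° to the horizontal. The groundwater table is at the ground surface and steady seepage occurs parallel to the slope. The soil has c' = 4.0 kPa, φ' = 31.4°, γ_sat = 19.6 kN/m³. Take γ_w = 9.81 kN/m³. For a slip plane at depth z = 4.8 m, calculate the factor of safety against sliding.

FS = 1.02

With seepage parallel to the slope and the water table at the surface, the effective normal stress on the slip plane uses the buoyant unit weight γ' = γ_sat − γ_w while the driving shear stress uses γ_sat:
FS = [c' + γ' z cos²β tanφ'] / [γ_sat z sinβ cosβ]
γ' = 19.6 − 9.81 = 9.79 kN/m³
Numerator = 4.0 + 9.79·4.8·cos²19.0°·tan31.4° = 4.0 + 9.79·4.8·0.8940·0.6104 = 29.644 kPa
Denominator = 19.6·4.8·sin19.0°·cos19.0° = 19.6·4.8·0.3256·0.9455 = 28.961 kPa
FS = 29.644 / 28.961 = 1.024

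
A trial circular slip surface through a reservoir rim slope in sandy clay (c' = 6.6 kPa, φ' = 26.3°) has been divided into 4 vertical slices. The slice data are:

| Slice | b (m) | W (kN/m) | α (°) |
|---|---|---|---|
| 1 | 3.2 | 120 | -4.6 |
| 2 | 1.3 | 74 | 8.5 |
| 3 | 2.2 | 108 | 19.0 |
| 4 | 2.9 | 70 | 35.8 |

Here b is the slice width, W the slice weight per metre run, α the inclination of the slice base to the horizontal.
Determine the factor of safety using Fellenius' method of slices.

Ordinary method of slices: FS = Σ[c'·Δl_i + (W_i cosα_i)·tanφ'] / Σ W_i sinα_i, with Δl_i = b_i / cosα_i.
Slice 1: Δl = 3.2/cos(-4.6°) = 3.210 m; N'_1 = 120·cos(-4.6°) = 119.6; c'Δl = 21.19; W sinα = -9.6
Slice 2: Δl = 1.3/cos8.5° = 1.314 m; N'_2 = 74·cos8.5° = 73.2; c'Δl = 8.68; W sinα = 10.9
Slice 3: Δl = 2.2/cos19.0° = 2.327 m; N'_3 = 108·cos19.0° = 102.1; c'Δl = 15.36; W sinα = 35.2
Slice 4: Δl = 2.9/cos35.8° = 3.576 m; N'_4 = 70·cos35.8° = 56.8; c'Δl = 23.60; W sinα = 40.9
Σc'Δl = 68.8 kN/m; ΣN' = 351.7 kN/m; ΣW sinα = 77.4 kN/m
Resisting = 68.8 + 351.7·tan26.3° = 68.8 + 173.8 = 242.6 kN/m
FS = 242.6 / 77.4 = 3.134

FS = 3.13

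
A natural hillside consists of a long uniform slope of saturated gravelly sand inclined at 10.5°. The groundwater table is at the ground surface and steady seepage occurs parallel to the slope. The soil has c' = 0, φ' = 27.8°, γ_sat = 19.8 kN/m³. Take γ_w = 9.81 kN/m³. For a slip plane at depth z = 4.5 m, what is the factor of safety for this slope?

FS = 1.44

With seepage parallel to the slope and the water table at the surface, the effective normal stress on the slip plane uses the buoyant unit weight γ' = γ_sat − γ_w while the driving shear stress uses γ_sat:
FS = [c' + γ' z cos²β tanφ'] / [γ_sat z sinβ cosβ]
(For c' = 0 this reduces to FS = (γ'/γ_sat)·tanφ'/tanβ.)
γ' = 19.8 − 9.81 = 9.99 kN/m³
Numerator = 0.0 + 9.99·4.5·cos²10.5°·tan27.8° = 0.0 + 9.99·4.5·0.9668·0.5272 = 22.915 kPa
Denominator = 19.8·4.5·sin10.5°·cos10.5° = 19.8·4.5·0.1822·0.9833 = 15.965 kPa
FS = 22.915 / 15.965 = 1.435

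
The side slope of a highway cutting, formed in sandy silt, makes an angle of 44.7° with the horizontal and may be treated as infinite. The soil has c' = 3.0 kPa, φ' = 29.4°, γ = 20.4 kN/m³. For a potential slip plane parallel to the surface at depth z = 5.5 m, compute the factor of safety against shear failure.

For an infinite slope with a slip plane parallel to the surface (no pore pressure): FS = [c' + γz cos²β tanφ'] / [γz sinβ cosβ].
γz = 20.4·5.5 = 112.20 kN/m²
Numerator = 3.0 + 112.20·cos²44.7°·tan29.4° = 3.0 + 112.20·0.5052·0.5635 = 34.942 kPa
Denominator = 112.20·sin44.7°·cos44.7° = 112.20·0.7034·0.7108 = 56.097 kPa
FS = 34.942 / 56.097 = 0.623

FS = 0.62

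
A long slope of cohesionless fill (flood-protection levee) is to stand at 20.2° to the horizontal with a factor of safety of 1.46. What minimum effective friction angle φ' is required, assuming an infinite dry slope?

φ' = 28.2°

FS = tanφ'/tanβ ⇒ tanφ' = FS · tanβ = 1.46 · tan20.2° = 0.5372
φ' = arctan(0.5372) = 28.24°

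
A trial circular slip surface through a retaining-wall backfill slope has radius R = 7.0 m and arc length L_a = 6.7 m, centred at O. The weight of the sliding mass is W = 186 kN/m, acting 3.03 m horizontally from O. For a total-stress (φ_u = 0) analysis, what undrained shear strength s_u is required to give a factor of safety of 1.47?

FS = s_u·L_a·R / (W·d), so s_u = FS·W·d / (L_a·R).
s_u = 1.47·186·3.03 / (6.70·7.0) = 828.5 / 46.90 = 17.66 kPa

s_u = 17.7 kPa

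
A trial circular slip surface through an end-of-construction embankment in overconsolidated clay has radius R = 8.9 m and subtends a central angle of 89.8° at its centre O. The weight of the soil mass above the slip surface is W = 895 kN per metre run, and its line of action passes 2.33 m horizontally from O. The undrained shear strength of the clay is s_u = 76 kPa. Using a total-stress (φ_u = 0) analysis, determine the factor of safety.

Taking moments about the centre O, the resisting moment is provided by the undrained shear strength acting along the arc:
Arc length L_a = R·θ = 8.9·(89.8°·π/180) = 8.9·1.5673 = 13.95 m
M_R = s_u·L_a·R = 76·13.95·8.9 = 9435.1 kN·m/m
M_D = W·d = 895·2.33 = 2085.3 kN·m/m
FS = M_R / M_D = 9435.1 / 2085.3 = 4.524

FS = 4.52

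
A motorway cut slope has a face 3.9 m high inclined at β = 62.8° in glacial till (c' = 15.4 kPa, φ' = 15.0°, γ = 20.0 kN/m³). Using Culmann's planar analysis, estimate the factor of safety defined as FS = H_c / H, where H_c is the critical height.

FS = 2.07

H_c = (4c'/γ) · sinβ cosφ' / [1 − cos(β − φ')]
    = (4·15.4/20.0) · sin62.8°·cos15.0° / [1 − cos47.8°]
    = 3.080 · 0.8591 / 0.3283 = 8.06 m
FS = H_c / H = 8.06 / 3.9 = 2.067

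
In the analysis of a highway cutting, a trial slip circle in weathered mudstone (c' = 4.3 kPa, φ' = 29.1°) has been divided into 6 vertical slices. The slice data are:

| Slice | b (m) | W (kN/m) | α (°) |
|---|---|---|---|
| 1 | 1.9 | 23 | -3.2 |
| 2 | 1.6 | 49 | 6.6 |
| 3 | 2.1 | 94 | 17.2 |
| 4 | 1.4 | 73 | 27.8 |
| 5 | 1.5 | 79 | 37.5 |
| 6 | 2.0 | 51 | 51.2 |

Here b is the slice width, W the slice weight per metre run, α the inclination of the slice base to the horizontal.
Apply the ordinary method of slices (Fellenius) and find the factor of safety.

Ordinary method of slices: FS = Σ[c'·Δl_i + (W_i cosα_i)·tanφ'] / Σ W_i sinα_i, with Δl_i = b_i / cosα_i.
Slice 1: Δl = 1.9/cos(-3.2°) = 1.903 m; N'_1 = 23·cos(-3.2°) = 23.0; c'Δl = 8.18; W sinα = -1.3
Slice 2: Δl = 1.6/cos6.6° = 1.611 m; N'_2 = 49·cos6.6° = 48.7; c'Δl = 6.93; W sinα = 5.6
Slice 3: Δl = 2.1/cos17.2° = 2.198 m; N'_3 = 94·cos17.2° = 89.8; c'Δl = 9.45; W sinα = 27.8
Slice 4: Δl = 1.4/cos27.8° = 1.583 m; N'_4 = 73·cos27.8° = 64.6; c'Δl = 6.81; W sinα = 34.0
Slice 5: Δl = 1.5/cos37.5° = 1.891 m; N'_5 = 79·cos37.5° = 62.7; c'Δl = 8.13; W sinα = 48.1
Slice 6: Δl = 2.0/cos51.2° = 3.192 m; N'_6 = 51·cos51.2° = 32.0; c'Δl = 13.72; W sinα = 39.7
Σc'Δl = 53.2 kN/m; ΣN' = 320.6 kN/m; ΣW sinα = 154.0 kN/m
Resisting = 53.2 + 320.6·tan29.1° = 53.2 + 178.5 = 231.7 kN/m
FS = 231.7 / 154.0 = 1.504

FS = 1.50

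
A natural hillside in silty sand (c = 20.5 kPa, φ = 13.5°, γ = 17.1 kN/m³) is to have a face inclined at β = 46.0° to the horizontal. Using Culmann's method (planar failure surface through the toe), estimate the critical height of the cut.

H_c = 21.42 m

Culmann's analysis gives the critical failure plane at α_cr = (β + φ)/2 = (46.0 + 13.5)/2 = 29.8°, and the critical height
H_c = (4c/γ) · sinβ cosφ / [1 − cos(β − φ)]
    = (4·20.5/17.1) · sin46.0°·cos13.5° / [1 − cos(32.5°)]
    = 4.795 · 0.7193·0.9724 / [1 − 0.8434]
    = 4.795 · 0.6995 / 0.1566
    = 21.42 m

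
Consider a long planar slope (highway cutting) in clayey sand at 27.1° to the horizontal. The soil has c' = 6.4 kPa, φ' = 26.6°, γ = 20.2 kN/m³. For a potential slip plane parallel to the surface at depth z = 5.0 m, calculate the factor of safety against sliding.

FS = 1.13

For an infinite slope with a slip plane parallel to the surface (no pore pressure): FS = [c' + γz cos²β tanφ'] / [γz sinβ cosβ].
γz = 20.2·5.0 = 101.00 kN/m²
Numerator = 6.4 + 101.00·cos²27.1°·tan26.6° = 6.4 + 101.00·0.7925·0.5008 = 46.481 kPa
Denominator = 101.00·sin27.1°·cos27.1° = 101.00·0.4555·0.8902 = 40.959 kPa
FS = 46.481 / 40.959 = 1.135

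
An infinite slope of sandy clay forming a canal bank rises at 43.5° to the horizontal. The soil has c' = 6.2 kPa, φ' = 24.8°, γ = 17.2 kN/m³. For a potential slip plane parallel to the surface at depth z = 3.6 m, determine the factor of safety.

For an infinite slope with a slip plane parallel to the surface (no pore pressure): FS = [c' + γz cos²β tanφ'] / [γz sinβ cosβ].
γz = 17.2·3.6 = 61.92 kN/m²
Numerator = 6.2 + 61.92·cos²43.5°·tan24.8° = 6.2 + 61.92·0.5262·0.4621 = 21.254 kPa
Denominator = 61.92·sin43.5°·cos43.5° = 61.92·0.6884·0.7254 = 30.918 kPa
FS = 21.254 / 30.918 = 0.687

FS = 0.69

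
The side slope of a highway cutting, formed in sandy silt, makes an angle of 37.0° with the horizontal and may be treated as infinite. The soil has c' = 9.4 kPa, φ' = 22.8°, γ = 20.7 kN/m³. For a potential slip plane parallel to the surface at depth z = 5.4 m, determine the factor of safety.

FS = 0.73

For an infinite slope with a slip plane parallel to the surface (no pore pressure): FS = [c' + γz cos²β tanφ'] / [γz sinβ cosβ].
γz = 20.7·5.4 = 111.78 kN/m²
Numerator = 9.4 + 111.78·cos²37.0°·tan22.8° = 9.4 + 111.78·0.6378·0.4204 = 39.370 kPa
Denominator = 111.78·sin37.0°·cos37.0° = 111.78·0.6018·0.7986 = 53.725 kPa
FS = 39.370 / 53.725 = 0.733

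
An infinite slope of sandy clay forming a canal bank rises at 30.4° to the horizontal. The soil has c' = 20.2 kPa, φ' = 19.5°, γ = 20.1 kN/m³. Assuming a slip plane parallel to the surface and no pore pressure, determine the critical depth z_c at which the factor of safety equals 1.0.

Setting FS = 1.00 in FS = [c' + γz cos²β tanφ'] / [γz sinβ cosβ] and solving for z:
z = c' / [γ cosβ (FS·sinβ − cosβ·tanφ')]
  = 20.2 / [20.1·cos30.4°·(1.00·sin30.4° − cos30.4°·tan19.5°)]
  = 20.2 / [20.1·0.8625·(1.00·0.5060 − 0.8625·0.3541)]
  = 20.2 / 3.4777 = 5.808 m

z_c = 5.81 m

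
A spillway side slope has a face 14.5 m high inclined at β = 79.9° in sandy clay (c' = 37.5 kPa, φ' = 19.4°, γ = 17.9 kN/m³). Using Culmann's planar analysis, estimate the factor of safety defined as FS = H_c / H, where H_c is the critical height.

H_c = (4c'/γ) · sinβ cosφ' / [1 − cos(β − φ')]
    = (4·37.5/17.9) · sin79.9°·cos19.4° / [1 − cos60.5°]
    = 8.380 · 0.9286 / 0.5076 = 15.33 m
FS = H_c / H = 15.33 / 14.5 = 1.057

FS = 1.06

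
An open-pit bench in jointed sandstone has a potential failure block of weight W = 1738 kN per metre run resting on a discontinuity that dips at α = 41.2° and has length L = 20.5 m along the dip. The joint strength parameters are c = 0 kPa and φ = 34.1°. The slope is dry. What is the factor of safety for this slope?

Resolving the block weight along and normal to the plane and applying the Mohr–Coulomb strength on the joint:
N' = W cosα = 1738·cos41.2° = 1307.7 kN/m
Driving force T = W sinα = 1738·sin41.2° = 1144.8 kN/m
Resisting force R = c·L + N'·tanφ = 0·20.5 + 1307.7·tan34.1° = 0.0 + 885.4 = 885.4 kN/m
FS = R / T = 885.4 / 1144.8 = 0.773

FS = 0.77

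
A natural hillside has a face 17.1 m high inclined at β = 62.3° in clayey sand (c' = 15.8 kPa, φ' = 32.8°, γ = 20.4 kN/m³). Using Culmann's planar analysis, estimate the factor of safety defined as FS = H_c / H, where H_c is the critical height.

H_c = (4c'/γ) · sinβ cosφ' / [1 − cos(β − φ')]
    = (4·15.8/20.4) · sin62.3°·cos32.8° / [1 − cos29.5°]
    = 3.098 · 0.7442 / 0.1296 = 17.78 m
FS = H_c / H = 17.78 / 17.1 = 1.040

FS = 1.04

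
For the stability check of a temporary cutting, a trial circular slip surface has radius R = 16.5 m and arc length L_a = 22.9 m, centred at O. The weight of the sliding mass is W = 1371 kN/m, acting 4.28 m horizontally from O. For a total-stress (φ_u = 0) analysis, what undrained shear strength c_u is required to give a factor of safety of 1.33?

FS = c_u·L_a·R / (W·d), so c_u = FS·W·d / (L_a·R).
c_u = 1.33·1371·4.28 / (22.90·16.5) = 7804.3 / 377.85 = 20.65 kPa

c_u = 20.7 kPa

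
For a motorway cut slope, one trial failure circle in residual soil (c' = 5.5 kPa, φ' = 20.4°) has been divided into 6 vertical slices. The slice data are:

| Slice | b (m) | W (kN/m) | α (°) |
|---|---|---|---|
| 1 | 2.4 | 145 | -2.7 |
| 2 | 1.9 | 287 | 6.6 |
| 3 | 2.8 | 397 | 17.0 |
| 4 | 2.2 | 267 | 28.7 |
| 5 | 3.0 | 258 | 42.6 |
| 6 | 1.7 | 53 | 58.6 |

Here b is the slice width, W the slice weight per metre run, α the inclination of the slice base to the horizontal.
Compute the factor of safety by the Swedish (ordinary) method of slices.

FS = 1.15

Ordinary method of slices: FS = Σ[c'·Δl_i + (W_i cosα_i)·tanφ'] / Σ W_i sinα_i, with Δl_i = b_i / cosα_i.
Slice 1: Δl = 2.4/cos(-2.7°) = 2.403 m; N'_1 = 145·cos(-2.7°) = 144.8; c'Δl = 13.21; W sinα = -6.8
Slice 2: Δl = 1.9/cos6.6° = 1.913 m; N'_2 = 287·cos6.6° = 285.1; c'Δl = 10.52; W sinα = 33.0
Slice 3: Δl = 2.8/cos17.0° = 2.928 m; N'_3 = 397·cos17.0° = 379.7; c'Δl = 16.10; W sinα = 116.1
Slice 4: Δl = 2.2/cos28.7° = 2.508 m; N'_4 = 267·cos28.7° = 234.2; c'Δl = 13.79; W sinα = 128.2
Slice 5: Δl = 3.0/cos42.6° = 4.076 m; N'_5 = 258·cos42.6° = 189.9; c'Δl = 22.42; W sinα = 174.6
Slice 6: Δl = 1.7/cos58.6° = 3.263 m; N'_6 = 53·cos58.6° = 27.6; c'Δl = 17.95; W sinα = 45.2
Σc'Δl = 94.0 kN/m; ΣN' = 1261.3 kN/m; ΣW sinα = 490.3 kN/m
Resisting = 94.0 + 1261.3·tan20.4° = 94.0 + 469.1 = 563.1 kN/m
FS = 563.1 / 490.3 = 1.148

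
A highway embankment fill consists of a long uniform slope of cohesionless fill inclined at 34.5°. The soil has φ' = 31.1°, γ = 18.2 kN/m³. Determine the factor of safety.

For a dry cohesionless infinite slope the factor of safety is FS = tanφ' / tanβ.
FS = tan31.1° / tan34.5° = 0.6032 / 0.6873 = 0.878

FS = 0.88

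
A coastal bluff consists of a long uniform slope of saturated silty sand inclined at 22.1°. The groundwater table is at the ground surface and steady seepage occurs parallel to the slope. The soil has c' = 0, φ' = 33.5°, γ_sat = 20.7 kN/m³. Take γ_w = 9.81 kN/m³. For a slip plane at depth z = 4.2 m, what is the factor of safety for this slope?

FS = 0.86

With seepage parallel to the slope and the water table at the surface, the effective normal stress on the slip plane uses the buoyant unit weight γ' = γ_sat − γ_w while the driving shear stress uses γ_sat:
FS = [c' + γ' z cos²β tanφ'] / [γ_sat z sinβ cosβ]
(For c' = 0 this reduces to FS = (γ'/γ_sat)·tanφ'/tanβ.)
γ' = 20.7 − 9.81 = 10.89 kN/m³
Numerator = 0.0 + 10.89·4.2·cos²22.1°·tan33.5° = 0.0 + 10.89·4.2·0.8585·0.6619 = 25.988 kPa
Denominator = 20.7·4.2·sin22.1°·cos22.1° = 20.7·4.2·0.3762·0.9265 = 30.306 kPa
FS = 25.988 / 30.306 = 0.858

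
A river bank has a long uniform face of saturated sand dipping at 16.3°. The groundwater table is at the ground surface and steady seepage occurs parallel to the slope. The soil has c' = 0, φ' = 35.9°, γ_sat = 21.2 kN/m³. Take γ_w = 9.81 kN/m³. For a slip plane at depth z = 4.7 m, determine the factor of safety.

With seepage parallel to the slope and the water table at the surface, the effective normal stress on the slip plane uses the buoyant unit weight γ' = γ_sat − γ_w while the driving shear stress uses γ_sat:
FS = [c' + γ' z cos²β tanφ'] / [γ_sat z sinβ cosβ]
(For c' = 0 this reduces to FS = (γ'/γ_sat)·tanφ'/tanβ.)
γ' = 21.2 − 9.81 = 11.39 kN/m³
Numerator = 0.0 + 11.39·4.7·cos²16.3°·tan35.9° = 0.0 + 11.39·4.7·0.9212·0.7239 = 35.699 kPa
Denominator = 21.2·4.7·sin16.3°·cos16.3° = 21.2·4.7·0.2807·0.9598 = 26.842 kPa
FS = 35.699 / 26.842 = 1.330

FS = 1.33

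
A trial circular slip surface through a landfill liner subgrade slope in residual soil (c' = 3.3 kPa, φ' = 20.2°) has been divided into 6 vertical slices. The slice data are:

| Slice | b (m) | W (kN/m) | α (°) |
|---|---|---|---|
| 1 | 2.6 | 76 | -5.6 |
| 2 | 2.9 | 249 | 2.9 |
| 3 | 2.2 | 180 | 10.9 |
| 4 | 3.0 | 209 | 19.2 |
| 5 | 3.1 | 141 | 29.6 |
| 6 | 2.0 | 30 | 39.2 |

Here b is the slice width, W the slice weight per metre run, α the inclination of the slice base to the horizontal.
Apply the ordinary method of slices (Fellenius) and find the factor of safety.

Ordinary method of slices: FS = Σ[c'·Δl_i + (W_i cosα_i)·tanφ'] / Σ W_i sinα_i, with Δl_i = b_i / cosα_i.
Slice 1: Δl = 2.6/cos(-5.6°) = 2.612 m; N'_1 = 76·cos(-5.6°) = 75.6; c'Δl = 8.62; W sinα = -7.4
Slice 2: Δl = 2.9/cos2.9° = 2.904 m; N'_2 = 249·cos2.9° = 248.7; c'Δl = 9.58; W sinα = 12.6
Slice 3: Δl = 2.2/cos10.9° = 2.240 m; N'_3 = 180·cos10.9° = 176.8; c'Δl = 7.39; W sinα = 34.0
Slice 4: Δl = 3.0/cos19.2° = 3.177 m; N'_4 = 209·cos19.2° = 197.4; c'Δl = 10.48; W sinα = 68.7
Slice 5: Δl = 3.1/cos29.6° = 3.565 m; N'_5 = 141·cos29.6° = 122.6; c'Δl = 11.77; W sinα = 69.6
Slice 6: Δl = 2.0/cos39.2° = 2.581 m; N'_6 = 30·cos39.2° = 23.2; c'Δl = 8.52; W sinα = 19.0
Σc'Δl = 56.4 kN/m; ΣN' = 844.3 kN/m; ΣW sinα = 196.6 kN/m
Resisting = 56.4 + 844.3·tan20.2° = 56.4 + 310.6 = 367.0 kN/m
FS = 367.0 / 196.6 = 1.867

FS = 1.87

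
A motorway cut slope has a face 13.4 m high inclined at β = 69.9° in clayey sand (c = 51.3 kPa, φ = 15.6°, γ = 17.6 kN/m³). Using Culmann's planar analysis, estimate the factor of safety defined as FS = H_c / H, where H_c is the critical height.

H_c = (4c/γ) · sinβ cosφ / [1 − cos(β − φ)]
    = (4·51.3/17.6) · sin69.9°·cos15.6° / [1 − cos54.3°]
    = 11.659 · 0.9045 / 0.4165 = 25.32 m
FS = H_c / H = 25.32 / 13.4 = 1.890

FS = 1.89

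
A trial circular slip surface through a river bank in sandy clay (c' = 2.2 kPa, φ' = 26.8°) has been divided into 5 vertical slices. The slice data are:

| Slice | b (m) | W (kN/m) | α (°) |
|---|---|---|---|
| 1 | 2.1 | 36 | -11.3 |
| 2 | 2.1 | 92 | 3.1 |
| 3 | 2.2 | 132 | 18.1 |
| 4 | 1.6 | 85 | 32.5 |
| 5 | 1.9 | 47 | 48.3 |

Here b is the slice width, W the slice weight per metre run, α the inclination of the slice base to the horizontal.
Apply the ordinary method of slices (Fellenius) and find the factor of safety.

FS = 1.71

Ordinary method of slices: FS = Σ[c'·Δl_i + (W_i cosα_i)·tanφ'] / Σ W_i sinα_i, with Δl_i = b_i / cosα_i.
Slice 1: Δl = 2.1/cos(-11.3°) = 2.142 m; N'_1 = 36·cos(-11.3°) = 35.3; c'Δl = 4.71; W sinα = -7.1
Slice 2: Δl = 2.1/cos3.1° = 2.103 m; N'_2 = 92·cos3.1° = 91.9; c'Δl = 4.63; W sinα = 5.0
Slice 3: Δl = 2.2/cos18.1° = 2.315 m; N'_3 = 132·cos18.1° = 125.5; c'Δl = 5.09; W sinα = 41.0
Slice 4: Δl = 1.6/cos32.5° = 1.897 m; N'_4 = 85·cos32.5° = 71.7; c'Δl = 4.17; W sinα = 45.7
Slice 5: Δl = 1.9/cos48.3° = 2.856 m; N'_5 = 47·cos48.3° = 31.3; c'Δl = 6.28; W sinα = 35.1
Σc'Δl = 24.9 kN/m; ΣN' = 355.6 kN/m; ΣW sinα = 119.7 kN/m
Resisting = 24.9 + 355.6·tan26.8° = 24.9 + 179.6 = 204.5 kN/m
FS = 204.5 / 119.7 = 1.709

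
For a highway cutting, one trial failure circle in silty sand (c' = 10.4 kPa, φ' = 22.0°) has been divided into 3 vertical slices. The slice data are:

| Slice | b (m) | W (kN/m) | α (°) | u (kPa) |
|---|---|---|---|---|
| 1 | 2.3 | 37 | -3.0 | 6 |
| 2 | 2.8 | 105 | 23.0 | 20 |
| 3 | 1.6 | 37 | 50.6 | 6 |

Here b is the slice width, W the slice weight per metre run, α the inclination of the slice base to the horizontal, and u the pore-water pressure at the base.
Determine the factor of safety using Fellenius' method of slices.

FS = 1.61

Ordinary method of slices: FS = Σ[c'·Δl_i + (W_i cosα_i − u_i·Δl_i)·tanφ'] / Σ W_i sinα_i, with Δl_i = b_i / cosα_i.
Slice 1: Δl = 2.3/cos(-3.0°) = 2.303 m; N'_1 = 37·cos(-3.0°) − 6·2.303 = 23.1; c'Δl = 23.95; W sinα = -1.9
Slice 2: Δl = 2.8/cos23.0° = 3.042 m; N'_2 = 105·cos23.0° − 20·3.042 = 35.8; c'Δl = 31.63; W sinα = 41.0
Slice 3: Δl = 1.6/cos50.6° = 2.521 m; N'_3 = 37·cos50.6° − 6·2.521 = 8.4; c'Δl = 26.22; W sinα = 28.6
Σc'Δl = 81.8 kN/m; ΣN' = 67.3 kN/m; ΣW sinα = 67.7 kN/m
Resisting = 81.8 + 67.3·tan22.0° = 81.8 + 27.2 = 109.0 kN/m
FS = 109.0 / 67.7 = 1.610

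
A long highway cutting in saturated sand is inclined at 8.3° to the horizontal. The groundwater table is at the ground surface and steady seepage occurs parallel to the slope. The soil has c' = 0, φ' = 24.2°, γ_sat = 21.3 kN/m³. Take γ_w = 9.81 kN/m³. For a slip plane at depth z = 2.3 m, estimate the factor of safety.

With seepage parallel to the slope and the water table at the surface, the effective normal stress on the slip plane uses the buoyant unit weight γ' = γ_sat − γ_w while the driving shear stress uses γ_sat:
FS = [c' + γ' z cos²β tanφ'] / [γ_sat z sinβ cosβ]
(For c' = 0 this reduces to FS = (γ'/γ_sat)·tanφ'/tanβ.)
γ' = 21.3 − 9.81 = 11.49 kN/m³
Numerator = 0.0 + 11.49·2.3·cos²8.3°·tan24.2° = 0.0 + 11.49·2.3·0.9792·0.4494 = 11.629 kPa
Denominator = 21.3·2.3·sin8.3°·cos8.3° = 21.3·2.3·0.1444·0.9895 = 6.998 kPa
FS = 11.629 / 6.998 = 1.662

FS = 1.66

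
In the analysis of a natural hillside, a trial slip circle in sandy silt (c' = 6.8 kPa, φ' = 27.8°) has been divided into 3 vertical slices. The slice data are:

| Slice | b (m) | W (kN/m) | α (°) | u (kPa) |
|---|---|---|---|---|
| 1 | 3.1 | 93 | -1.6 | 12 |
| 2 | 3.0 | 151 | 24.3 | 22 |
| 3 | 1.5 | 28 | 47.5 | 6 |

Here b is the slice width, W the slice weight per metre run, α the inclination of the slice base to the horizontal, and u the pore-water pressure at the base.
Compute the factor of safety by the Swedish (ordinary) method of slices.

FS = 1.56

Ordinary method of slices: FS = Σ[c'·Δl_i + (W_i cosα_i − u_i·Δl_i)·tanφ'] / Σ W_i sinα_i, with Δl_i = b_i / cosα_i.
Slice 1: Δl = 3.1/cos(-1.6°) = 3.101 m; N'_1 = 93·cos(-1.6°) − 12·3.101 = 55.7; c'Δl = 21.09; W sinα = -2.6
Slice 2: Δl = 3.0/cos24.3° = 3.292 m; N'_2 = 151·cos24.3° − 22·3.292 = 65.2; c'Δl = 22.38; W sinα = 62.1
Slice 3: Δl = 1.5/cos47.5° = 2.220 m; N'_3 = 28·cos47.5° − 6·2.220 = 5.6; c'Δl = 15.10; W sinα = 20.6
Σc'Δl = 58.6 kN/m; ΣN' = 126.6 kN/m; ΣW sinα = 80.2 kN/m
Resisting = 58.6 + 126.6·tan27.8° = 58.6 + 66.7 = 125.3 kN/m
FS = 125.3 / 80.2 = 1.563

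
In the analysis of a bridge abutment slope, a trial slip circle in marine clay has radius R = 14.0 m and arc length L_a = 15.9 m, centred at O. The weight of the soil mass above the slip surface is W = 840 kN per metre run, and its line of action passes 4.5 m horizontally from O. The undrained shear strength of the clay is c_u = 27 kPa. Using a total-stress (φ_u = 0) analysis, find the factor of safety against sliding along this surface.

Taking moments about the centre O, the resisting moment is provided by the undrained shear strength acting along the arc:
M_R = c_u·L_a·R = 27·15.90·14.0 = 6010.2 kN·m/m
M_D = W·d = 840·4.5 = 3780.0 kN·m/m
FS = M_R / M_D = 6010.2 / 3780.0 = 1.590

FS = 1.59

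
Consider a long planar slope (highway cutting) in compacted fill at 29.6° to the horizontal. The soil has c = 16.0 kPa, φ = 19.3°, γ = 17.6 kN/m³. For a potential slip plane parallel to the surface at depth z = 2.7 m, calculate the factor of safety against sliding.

FS = 1.40

For an infinite slope with a slip plane parallel to the surface (no pore pressure): FS = [c + γz cos²β tanφ] / [γz sinβ cosβ].
γz = 17.6·2.7 = 47.52 kN/m²
Numerator = 16.0 + 47.52·cos²29.6°·tan19.3° = 16.0 + 47.52·0.7560·0.3502 = 28.581 kPa
Denominator = 47.52·sin29.6°·cos29.6° = 47.52·0.4939·0.8695 = 20.409 kPa
FS = 28.581 / 20.409 = 1.400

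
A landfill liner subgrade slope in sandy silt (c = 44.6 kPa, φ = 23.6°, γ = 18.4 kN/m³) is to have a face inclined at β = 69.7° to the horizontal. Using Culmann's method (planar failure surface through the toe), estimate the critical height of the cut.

Culmann's analysis gives the critical failure plane at α_cr = (β + φ)/2 = (69.7 + 23.6)/2 = 46.7°, and the critical height
H_c = (4c/γ) · sinβ cosφ / [1 − cos(β − φ)]
    = (4·44.6/18.4) · sin69.7°·cos23.6° / [1 − cos(46.1°)]
    = 9.696 · 0.9379·0.9164 / [1 − 0.6934]
    = 9.696 · 0.8594 / 0.3066
    = 27.18 m

H_c = 27.18 m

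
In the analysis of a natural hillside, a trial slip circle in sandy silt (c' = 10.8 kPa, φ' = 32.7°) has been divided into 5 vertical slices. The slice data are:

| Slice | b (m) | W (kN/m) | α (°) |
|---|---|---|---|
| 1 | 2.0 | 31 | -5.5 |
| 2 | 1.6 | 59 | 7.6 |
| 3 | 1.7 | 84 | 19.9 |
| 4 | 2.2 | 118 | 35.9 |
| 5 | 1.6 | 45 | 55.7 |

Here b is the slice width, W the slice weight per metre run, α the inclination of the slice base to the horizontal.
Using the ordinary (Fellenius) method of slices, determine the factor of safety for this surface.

FS = 2.18

Ordinary method of slices: FS = Σ[c'·Δl_i + (W_i cosα_i)·tanφ'] / Σ W_i sinα_i, with Δl_i = b_i / cosα_i.
Slice 1: Δl = 2.0/cos(-5.5°) = 2.009 m; N'_1 = 31·cos(-5.5°) = 30.9; c'Δl = 21.70; W sinα = -3.0
Slice 2: Δl = 1.6/cos7.6° = 1.614 m; N'_2 = 59·cos7.6° = 58.5; c'Δl = 17.43; W sinα = 7.8
Slice 3: Δl = 1.7/cos19.9° = 1.808 m; N'_3 = 84·cos19.9° = 79.0; c'Δl = 19.53; W sinα = 28.6
Slice 4: Δl = 2.2/cos35.9° = 2.716 m; N'_4 = 118·cos35.9° = 95.6; c'Δl = 29.33; W sinα = 69.2
Slice 5: Δl = 1.6/cos55.7° = 2.839 m; N'_5 = 45·cos55.7° = 25.4; c'Δl = 30.66; W sinα = 37.2
Σc'Δl = 118.7 kN/m; ΣN' = 289.3 kN/m; ΣW sinα = 139.8 kN/m
Resisting = 118.7 + 289.3·tan32.7° = 118.7 + 185.7 = 304.4 kN/m
FS = 304.4 / 139.8 = 2.177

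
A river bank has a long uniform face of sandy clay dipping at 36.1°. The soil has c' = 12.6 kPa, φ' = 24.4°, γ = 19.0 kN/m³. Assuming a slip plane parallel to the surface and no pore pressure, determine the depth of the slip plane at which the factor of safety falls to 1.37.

z = 1.86 m

Setting FS = 1.37 in FS = [c' + γz cos²β tanφ'] / [γz sinβ cosβ] and solving for z:
z = c' / [γ cosβ (FS·sinβ − cosβ·tanφ')]
  = 12.6 / [19.0·cos36.1°·(1.37·sin36.1° − cos36.1°·tan24.4°)]
  = 12.6 / [19.0·0.8080·(1.37·0.5892 − 0.8080·0.4536)]
  = 12.6 / 6.7652 = 1.862 m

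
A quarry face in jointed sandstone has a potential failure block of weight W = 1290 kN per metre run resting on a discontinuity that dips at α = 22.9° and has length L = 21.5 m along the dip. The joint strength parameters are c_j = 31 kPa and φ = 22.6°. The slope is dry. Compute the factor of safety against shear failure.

FS = 2.31

Resolving the block weight along and normal to the plane and applying the Mohr–Coulomb strength on the joint:
N' = W cosα = 1290·cos22.9° = 1188.3 kN/m
Driving force T = W sinα = 1290·sin22.9° = 502.0 kN/m
Resisting force R = c_j·L + N'·tanφ = 31·21.5 + 1188.3·tan22.6° = 666.5 + 494.7 = 1161.2 kN/m
FS = R / T = 1161.2 / 502.0 = 2.313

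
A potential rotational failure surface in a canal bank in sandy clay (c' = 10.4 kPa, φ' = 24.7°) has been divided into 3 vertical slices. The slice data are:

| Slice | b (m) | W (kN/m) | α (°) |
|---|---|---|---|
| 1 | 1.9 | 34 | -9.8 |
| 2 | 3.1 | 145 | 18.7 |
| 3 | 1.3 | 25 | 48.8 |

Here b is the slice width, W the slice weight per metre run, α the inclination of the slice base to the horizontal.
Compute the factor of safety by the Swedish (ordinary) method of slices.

Ordinary method of slices: FS = Σ[c'·Δl_i + (W_i cosα_i)·tanφ'] / Σ W_i sinα_i, with Δl_i = b_i / cosα_i.
Slice 1: Δl = 1.9/cos(-9.8°) = 1.928 m; N'_1 = 34·cos(-9.8°) = 33.5; c'Δl = 20.05; W sinα = -5.8
Slice 2: Δl = 3.1/cos18.7° = 3.273 m; N'_2 = 145·cos18.7° = 137.3; c'Δl = 34.04; W sinα = 46.5
Slice 3: Δl = 1.3/cos48.8° = 1.974 m; N'_3 = 25·cos48.8° = 16.5; c'Δl = 20.53; W sinα = 18.8
Σc'Δl = 74.6 kN/m; ΣN' = 187.3 kN/m; ΣW sinα = 59.5 kN/m
Resisting = 74.6 + 187.3·tan24.7° = 74.6 + 86.2 = 160.8 kN/m
FS = 160.8 / 59.5 = 2.701

FS = 2.70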